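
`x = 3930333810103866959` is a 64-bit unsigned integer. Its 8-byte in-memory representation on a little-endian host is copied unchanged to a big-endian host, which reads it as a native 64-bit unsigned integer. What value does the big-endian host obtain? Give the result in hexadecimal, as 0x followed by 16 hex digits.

0x4FD6F2C7C6598B36

3930333810103866959 in 64-bit hexadecimal is 0x368B59C6C7F2D64F.
Stored little-endian, the bytes at ascending addresses are 4F D6 F2 C7 C6 59 8B 36.
Read back as big-endian, the last byte is least significant, giving 0x4FD6F2C7C6598B36.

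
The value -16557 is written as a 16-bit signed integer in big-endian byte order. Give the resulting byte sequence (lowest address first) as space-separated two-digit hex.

Two's complement of -16557 in 16 bits: 16557 = 0x40AD; invert → 0xBF52; add 1 → 0xBF53.
Split into bytes (most-significant first): BF 53.
Big-endian: lowest address holds the most-significant byte.
So the memory order matches the most-significant-first order: BF 53.

BF 53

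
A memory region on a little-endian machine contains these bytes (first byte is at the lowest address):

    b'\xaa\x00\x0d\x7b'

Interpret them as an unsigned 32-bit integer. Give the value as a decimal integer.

Little-endian stores the least-significant byte at the lowest address.
Reassemble most-significant byte first: 7B 0D 00 AA → 0x7B0D00AA.
0x7B0D00AA = 2064449706.

2064449706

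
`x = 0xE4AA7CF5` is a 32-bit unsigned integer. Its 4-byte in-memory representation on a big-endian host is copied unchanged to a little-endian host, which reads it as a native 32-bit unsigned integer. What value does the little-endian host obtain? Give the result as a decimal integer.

Stored big-endian, the bytes at ascending addresses are E4 AA 7C F5.
Read back as little-endian, the first byte is least significant, giving 0xF57CAAE4.
0xF57CAAE4 = 4118588132.

4118588132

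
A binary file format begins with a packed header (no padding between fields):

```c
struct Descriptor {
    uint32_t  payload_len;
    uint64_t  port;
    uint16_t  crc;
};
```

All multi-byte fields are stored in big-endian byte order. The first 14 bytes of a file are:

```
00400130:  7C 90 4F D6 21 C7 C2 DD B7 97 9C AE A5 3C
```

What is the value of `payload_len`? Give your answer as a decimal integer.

`payload_len` is the first field, at byte offset 0, occupying 4 bytes.
Bytes at offsets 0..3: 7C 90 4F D6.
Big-endian stores the most-significant byte at the lowest address.
The bytes are already most-significant first: 0x7C904FD6.
0x7C904FD6 = 2089832406.

2089832406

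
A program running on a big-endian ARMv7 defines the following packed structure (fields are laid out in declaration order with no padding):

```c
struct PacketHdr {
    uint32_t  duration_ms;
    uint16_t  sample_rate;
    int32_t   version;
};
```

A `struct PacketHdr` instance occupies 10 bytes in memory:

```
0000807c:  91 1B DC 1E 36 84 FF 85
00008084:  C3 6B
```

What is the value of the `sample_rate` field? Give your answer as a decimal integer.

`sample_rate` follows `duration_ms` (4 bytes), so it starts at byte offset 4 and occupies 2 bytes.
Bytes at offsets 4..5: 36 84.
Big-endian stores the most-significant byte at the lowest address.
The bytes are already most-significant first: 0x3684.
0x3684 = 13956.

13956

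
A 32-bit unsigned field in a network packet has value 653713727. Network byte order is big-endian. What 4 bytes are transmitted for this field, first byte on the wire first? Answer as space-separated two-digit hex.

653713727 in hexadecimal, padded to 32 bits, is 0x26F6E13F.
Split into bytes (most-significant first): 26 F6 E1 3F.
In big-endian order the high byte comes first in memory.
So the memory order matches the most-significant-first order: 26 F6 E1 3F.

26 F6 E1 3F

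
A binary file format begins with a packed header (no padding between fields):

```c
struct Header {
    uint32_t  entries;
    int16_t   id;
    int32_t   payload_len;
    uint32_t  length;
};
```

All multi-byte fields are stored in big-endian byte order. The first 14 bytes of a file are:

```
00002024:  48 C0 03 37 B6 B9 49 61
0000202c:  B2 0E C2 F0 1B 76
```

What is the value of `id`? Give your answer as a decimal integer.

`id` follows `entries` (4 bytes), so it starts at byte offset 4 and occupies 2 bytes.
Bytes at offsets 4..5: B6 B9.
In big-endian order the high byte comes first in memory.
The bytes are already most-significant first: 0xB6B9.
Top bit is set, so as a signed 16-bit value this is 0xB6B9 − 2^16 = -18759.

-18759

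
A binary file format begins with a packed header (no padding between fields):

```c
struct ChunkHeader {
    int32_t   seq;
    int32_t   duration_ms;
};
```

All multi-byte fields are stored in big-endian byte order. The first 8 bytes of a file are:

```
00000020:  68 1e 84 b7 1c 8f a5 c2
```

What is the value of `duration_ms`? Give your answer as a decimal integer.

`duration_ms` follows `seq` (4 bytes), so it starts at byte offset 4 and occupies 4 bytes.
Bytes at offsets 4..7: 1C 8F A5 C2.
Big-endian: lowest address holds the most-significant byte.
The bytes are already most-significant first: 0x1C8FA5C2.
0x1C8FA5C2 = 479176130.

479176130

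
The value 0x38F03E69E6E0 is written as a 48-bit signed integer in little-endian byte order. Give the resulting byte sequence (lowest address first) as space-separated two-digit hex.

Split into bytes (most-significant first): 38 F0 3E 69 E6 E0.
Little-endian: lowest address holds the least-significant byte.
So at ascending addresses the bytes are E0 E6 69 3E F0 38.

E0 E6 69 3E F0 38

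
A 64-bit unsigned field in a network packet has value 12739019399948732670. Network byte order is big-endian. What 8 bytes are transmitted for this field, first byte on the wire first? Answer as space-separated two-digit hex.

B0 CA 16 A6 68 C1 08 FE

12739019399948732670 in hexadecimal, padded to 64 bits, is 0xB0CA16A668C108FE.
Split into bytes (most-significant first): B0 CA 16 A6 68 C1 08 FE.
In big-endian order the high byte comes first in memory.
So the memory order matches the most-significant-first order: B0 CA 16 A6 68 C1 08 FE.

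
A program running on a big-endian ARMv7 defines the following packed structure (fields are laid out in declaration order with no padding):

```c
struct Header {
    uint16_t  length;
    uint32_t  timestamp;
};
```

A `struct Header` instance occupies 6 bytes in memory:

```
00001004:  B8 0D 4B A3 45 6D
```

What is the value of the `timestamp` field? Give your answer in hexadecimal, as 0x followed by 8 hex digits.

0x4BA3456D

`timestamp` follows `length` (2 bytes), so it starts at byte offset 2 and occupies 4 bytes.
Bytes at offsets 2..5: 4B A3 45 6D.
Big-endian: lowest address holds the most-significant byte.
The bytes are already most-significant first: 0x4BA3456D.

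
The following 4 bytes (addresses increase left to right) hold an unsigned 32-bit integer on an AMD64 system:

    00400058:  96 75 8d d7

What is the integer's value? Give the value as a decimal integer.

Little-endian: lowest address holds the least-significant byte.
Reassemble most-significant byte first: D7 8D 75 96 → 0xD78D7596.
0xD78D7596 = 3616372118.

3616372118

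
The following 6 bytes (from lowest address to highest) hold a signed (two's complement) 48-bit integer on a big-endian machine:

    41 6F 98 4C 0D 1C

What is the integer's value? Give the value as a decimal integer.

In big-endian order the high byte comes first in memory.
The bytes are already most-significant first: 0x416F984C0D1C.
0x416F984C0D1C = 71947552296220.

71947552296220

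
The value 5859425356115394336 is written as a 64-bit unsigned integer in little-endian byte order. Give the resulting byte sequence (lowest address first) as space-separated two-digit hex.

5859425356115394336 in hexadecimal, padded to 64 bits, is 0x5150DC511B2CBF20.
Split into bytes (most-significant first): 51 50 DC 51 1B 2C BF 20.
Little-endian: lowest address holds the least-significant byte.
So at ascending addresses the bytes are 20 BF 2C 1B 51 DC 50 51.

20 BF 2C 1B 51 DC 50 51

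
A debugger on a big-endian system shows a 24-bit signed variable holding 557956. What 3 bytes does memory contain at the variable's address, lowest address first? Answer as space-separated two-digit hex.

08 83 84

557956 in hexadecimal, padded to 24 bits, is 0x088384.
Split into bytes (most-significant first): 08 83 84.
Big-endian stores the most-significant byte at the lowest address.
So the memory order matches the most-significant-first order: 08 83 84.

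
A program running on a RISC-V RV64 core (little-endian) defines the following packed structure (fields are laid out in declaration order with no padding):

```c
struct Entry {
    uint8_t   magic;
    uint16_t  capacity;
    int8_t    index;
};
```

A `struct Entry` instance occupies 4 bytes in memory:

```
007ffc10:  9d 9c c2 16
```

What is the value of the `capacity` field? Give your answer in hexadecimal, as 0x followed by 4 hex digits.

0xC29C

`capacity` follows `magic` (1 byte), so it starts at byte offset 1 and occupies 2 bytes.
Bytes at offsets 1..2: 9C C2.
In little-endian order the low byte comes first in memory.
Reassemble most-significant byte first: C2 9C → 0xC29C.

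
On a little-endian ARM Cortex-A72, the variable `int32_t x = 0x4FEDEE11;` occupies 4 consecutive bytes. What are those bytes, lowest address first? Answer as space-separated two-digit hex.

Split into bytes (most-significant first): 4F ED EE 11.
Little-endian stores the least-significant byte at the lowest address.
So at ascending addresses the bytes are 11 EE ED 4F.

11 EE ED 4F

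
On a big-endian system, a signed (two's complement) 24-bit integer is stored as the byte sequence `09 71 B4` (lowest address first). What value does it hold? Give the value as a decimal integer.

618932

In big-endian order the high byte comes first in memory.
The bytes are already most-significant first: 0x0971B4.
0x0971B4 = 618932.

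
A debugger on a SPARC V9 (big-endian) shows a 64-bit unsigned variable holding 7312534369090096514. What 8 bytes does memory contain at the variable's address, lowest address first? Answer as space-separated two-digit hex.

65 7B 57 43 E5 73 4D 82

7312534369090096514 in hexadecimal, padded to 64 bits, is 0x657B5743E5734D82.
Split into bytes (most-significant first): 65 7B 57 43 E5 73 4D 82.
Big-endian: lowest address holds the most-significant byte.
So the memory order matches the most-significant-first order: 65 7B 57 43 E5 73 4D 82.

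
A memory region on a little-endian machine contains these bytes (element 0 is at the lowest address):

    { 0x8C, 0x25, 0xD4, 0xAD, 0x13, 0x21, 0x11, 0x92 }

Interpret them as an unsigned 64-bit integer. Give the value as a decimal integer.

In little-endian order the low byte comes first in memory.
Reassemble most-significant byte first: 92 11 21 13 AD D4 25 8C → 0x92112113ADD4258C.
0x92112113ADD4258C = 10525230172546016652.

10525230172546016652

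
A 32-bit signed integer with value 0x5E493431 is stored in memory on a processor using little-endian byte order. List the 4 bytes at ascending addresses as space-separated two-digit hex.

Split into bytes (most-significant first): 5E 49 34 31.
Little-endian: lowest address holds the least-significant byte.
So at ascending addresses the bytes are 31 34 49 5E.

31 34 49 5E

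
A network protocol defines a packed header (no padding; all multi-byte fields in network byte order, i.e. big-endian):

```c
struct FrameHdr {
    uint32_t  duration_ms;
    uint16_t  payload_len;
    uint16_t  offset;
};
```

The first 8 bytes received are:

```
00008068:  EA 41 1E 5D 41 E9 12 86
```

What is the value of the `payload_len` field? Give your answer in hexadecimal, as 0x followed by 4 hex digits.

0x41E9

`payload_len` follows `duration_ms` (4 bytes), so it starts at byte offset 4 and occupies 2 bytes.
Bytes at offsets 4..5: 41 E9.
In big-endian order the high byte comes first in memory.
The bytes are already most-significant first: 0x41E9.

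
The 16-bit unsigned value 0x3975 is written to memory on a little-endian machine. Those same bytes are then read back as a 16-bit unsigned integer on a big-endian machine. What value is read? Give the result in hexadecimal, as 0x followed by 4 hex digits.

Stored little-endian, the bytes at ascending addresses are 75 39.
Read back as big-endian, the last byte is least significant, giving 0x7539.

0x7539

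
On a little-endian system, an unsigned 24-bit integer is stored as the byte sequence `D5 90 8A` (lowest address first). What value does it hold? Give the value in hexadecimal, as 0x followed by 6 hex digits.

0x8A90D5

In little-endian order the low byte comes first in memory.
Reassemble most-significant byte first: 8A 90 D5 → 0x8A90D5.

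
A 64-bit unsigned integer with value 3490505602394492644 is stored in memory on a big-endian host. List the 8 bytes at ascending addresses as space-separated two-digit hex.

30 70 C4 5A 15 3C 0E E4

3490505602394492644 in hexadecimal, padded to 64 bits, is 0x3070C45A153C0EE4.
Split into bytes (most-significant first): 30 70 C4 5A 15 3C 0E E4.
Big-endian: lowest address holds the most-significant byte.
So the memory order matches the most-significant-first order: 30 70 C4 5A 15 3C 0E E4.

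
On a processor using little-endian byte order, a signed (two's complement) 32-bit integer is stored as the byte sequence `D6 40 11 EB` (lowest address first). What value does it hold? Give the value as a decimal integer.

-351190826

Little-endian: lowest address holds the least-significant byte.
Reassemble most-significant byte first: EB 11 40 D6 → 0xEB1140D6.
Top bit is set, so as a signed 32-bit value this is 0xEB1140D6 − 2^32 = -351190826.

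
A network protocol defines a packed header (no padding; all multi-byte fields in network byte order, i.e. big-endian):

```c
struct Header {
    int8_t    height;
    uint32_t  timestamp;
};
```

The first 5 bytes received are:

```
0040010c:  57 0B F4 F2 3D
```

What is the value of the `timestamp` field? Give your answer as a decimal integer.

200602173

`timestamp` follows `height` (1 byte), so it starts at byte offset 1 and occupies 4 bytes.
Bytes at offsets 1..4: 0B F4 F2 3D.
Big-endian stores the most-significant byte at the lowest address.
The bytes are already most-significant first: 0x0BF4F23D.
0x0BF4F23D = 200602173.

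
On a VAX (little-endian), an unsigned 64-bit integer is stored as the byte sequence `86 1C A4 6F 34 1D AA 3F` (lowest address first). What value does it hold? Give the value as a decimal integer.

In little-endian order the low byte comes first in memory.
Reassemble most-significant byte first: 3F AA 1D 34 6F A4 1C 86 → 0x3FAA1D346FA41C86.
0x3FAA1D346FA41C86 = 4587511281478802566.

4587511281478802566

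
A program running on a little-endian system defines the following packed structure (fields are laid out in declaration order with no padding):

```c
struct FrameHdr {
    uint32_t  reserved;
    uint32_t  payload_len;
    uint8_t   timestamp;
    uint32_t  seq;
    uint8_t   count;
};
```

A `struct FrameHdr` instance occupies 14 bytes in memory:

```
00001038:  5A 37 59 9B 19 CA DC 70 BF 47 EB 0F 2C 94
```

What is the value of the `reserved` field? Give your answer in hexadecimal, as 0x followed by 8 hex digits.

`reserved` is the first field, at byte offset 0, occupying 4 bytes.
Bytes at offsets 0..3: 5A 37 59 9B.
In little-endian order the low byte comes first in memory.
Reassemble most-significant byte first: 9B 59 37 5A → 0x9B59375A.

0x9B59375A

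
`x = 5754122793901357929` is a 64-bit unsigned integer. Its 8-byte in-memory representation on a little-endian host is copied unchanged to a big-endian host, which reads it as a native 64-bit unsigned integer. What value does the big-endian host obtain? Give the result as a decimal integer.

7636829277668825679

5754122793901357929 in 64-bit hexadecimal is 0x4FDAC031C477FB69.
Stored little-endian, the bytes at ascending addresses are 69 FB 77 C4 31 C0 DA 4F.
Read back as big-endian, the last byte is least significant, giving 0x69FB77C431C0DA4F.
0x69FB77C431C0DA4F = 7636829277668825679.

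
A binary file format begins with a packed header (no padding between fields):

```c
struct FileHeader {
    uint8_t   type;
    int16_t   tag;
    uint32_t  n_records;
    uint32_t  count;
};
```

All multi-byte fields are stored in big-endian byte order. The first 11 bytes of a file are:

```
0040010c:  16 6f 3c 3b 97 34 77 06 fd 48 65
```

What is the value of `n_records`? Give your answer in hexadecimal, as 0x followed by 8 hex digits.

0x3B973477

`n_records` follows `type` (1 B), `tag` (2 B), so it starts at offset 1 + 2 = 3 and occupies 4 bytes.
Bytes at offsets 3..6: 3B 97 34 77.
In big-endian order the high byte comes first in memory.
The bytes are already most-significant first: 0x3B973477.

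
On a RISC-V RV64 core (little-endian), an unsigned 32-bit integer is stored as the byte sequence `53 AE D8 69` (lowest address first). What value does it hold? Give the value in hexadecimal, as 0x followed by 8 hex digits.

Little-endian: lowest address holds the least-significant byte.
Reassemble most-significant byte first: 69 D8 AE 53 → 0x69D8AE53.

0x69D8AE53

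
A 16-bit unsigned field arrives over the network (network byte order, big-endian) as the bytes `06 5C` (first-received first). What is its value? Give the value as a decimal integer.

1628

Big-endian stores the most-significant byte at the lowest address.
The bytes are already most-significant first: 0x065C.
0x065C = 1628.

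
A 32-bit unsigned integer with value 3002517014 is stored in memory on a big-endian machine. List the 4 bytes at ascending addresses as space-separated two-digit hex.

B2 F6 C6 16

3002517014 in hexadecimal, padded to 32 bits, is 0xB2F6C616.
Split into bytes (most-significant first): B2 F6 C6 16.
Big-endian stores the most-significant byte at the lowest address.
So the memory order matches the most-significant-first order: B2 F6 C6 16.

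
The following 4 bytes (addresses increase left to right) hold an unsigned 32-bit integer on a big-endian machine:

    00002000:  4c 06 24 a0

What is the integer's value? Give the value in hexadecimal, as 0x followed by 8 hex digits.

Big-endian stores the most-significant byte at the lowest address.
The bytes are already most-significant first: 0x4C0624A0.

0x4C0624A0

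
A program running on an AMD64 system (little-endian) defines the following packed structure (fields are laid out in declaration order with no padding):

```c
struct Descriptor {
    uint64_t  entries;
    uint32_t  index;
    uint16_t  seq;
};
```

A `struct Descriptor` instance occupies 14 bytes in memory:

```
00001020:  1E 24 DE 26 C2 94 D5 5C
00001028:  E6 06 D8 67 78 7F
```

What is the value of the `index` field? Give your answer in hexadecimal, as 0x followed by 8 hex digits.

0x67D806E6

`index` follows `entries` (8 bytes), so it starts at byte offset 8 and occupies 4 bytes.
Bytes at offsets 8..11: E6 06 D8 67.
Little-endian stores the least-significant byte at the lowest address.
Reassemble most-significant byte first: 67 D8 06 E6 → 0x67D806E6.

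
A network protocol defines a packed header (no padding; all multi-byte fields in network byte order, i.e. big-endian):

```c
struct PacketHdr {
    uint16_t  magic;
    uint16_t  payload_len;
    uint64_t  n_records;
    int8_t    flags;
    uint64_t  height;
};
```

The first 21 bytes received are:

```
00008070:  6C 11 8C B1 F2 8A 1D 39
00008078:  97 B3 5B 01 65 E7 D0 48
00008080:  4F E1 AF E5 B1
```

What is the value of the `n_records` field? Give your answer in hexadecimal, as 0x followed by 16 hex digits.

0xF28A1D3997B35B01

`n_records` follows `magic` (2 B), `payload_len` (2 B), so it starts at offset 2 + 2 = 4 and occupies 8 bytes.
Bytes at offsets 4..11: F2 8A 1D 39 97 B3 5B 01.
Big-endian stores the most-significant byte at the lowest address.
The bytes are already most-significant first: 0xF28A1D3997B35B01.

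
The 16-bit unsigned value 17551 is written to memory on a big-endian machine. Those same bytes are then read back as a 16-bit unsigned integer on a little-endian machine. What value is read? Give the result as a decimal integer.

17551 in 16-bit hexadecimal is 0x448F.
Stored big-endian, the bytes at ascending addresses are 44 8F.
Read back as little-endian, the first byte is least significant, giving 0x8F44.
0x8F44 = 36676.

36676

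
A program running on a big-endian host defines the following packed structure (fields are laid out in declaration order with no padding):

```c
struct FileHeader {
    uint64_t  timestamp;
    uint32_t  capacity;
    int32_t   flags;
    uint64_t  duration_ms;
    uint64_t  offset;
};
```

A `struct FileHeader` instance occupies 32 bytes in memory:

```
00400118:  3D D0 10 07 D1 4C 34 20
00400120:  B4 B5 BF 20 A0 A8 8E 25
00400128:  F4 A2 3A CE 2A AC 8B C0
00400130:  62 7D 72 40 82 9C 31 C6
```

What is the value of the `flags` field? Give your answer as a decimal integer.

-1599566299

`flags` follows `timestamp` (8 B), `capacity` (4 B), so it starts at offset 8 + 4 = 12 and occupies 4 bytes.
Bytes at offsets 12..15: A0 A8 8E 25.
Big-endian: lowest address holds the most-significant byte.
The bytes are already most-significant first: 0xA0A88E25.
Top bit is set, so as a signed 32-bit value this is 0xA0A88E25 − 2^32 = -1599566299.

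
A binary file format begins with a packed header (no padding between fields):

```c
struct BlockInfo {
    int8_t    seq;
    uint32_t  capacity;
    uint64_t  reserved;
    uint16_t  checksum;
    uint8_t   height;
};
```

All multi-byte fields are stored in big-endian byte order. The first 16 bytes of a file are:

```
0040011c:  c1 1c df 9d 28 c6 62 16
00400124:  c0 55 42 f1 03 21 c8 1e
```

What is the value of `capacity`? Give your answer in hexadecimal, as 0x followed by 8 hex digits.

`capacity` follows `seq` (1 byte), so it starts at byte offset 1 and occupies 4 bytes.
Bytes at offsets 1..4: 1C DF 9D 28.
Big-endian stores the most-significant byte at the lowest address.
The bytes are already most-significant first: 0x1CDF9D28.

0x1CDF9D28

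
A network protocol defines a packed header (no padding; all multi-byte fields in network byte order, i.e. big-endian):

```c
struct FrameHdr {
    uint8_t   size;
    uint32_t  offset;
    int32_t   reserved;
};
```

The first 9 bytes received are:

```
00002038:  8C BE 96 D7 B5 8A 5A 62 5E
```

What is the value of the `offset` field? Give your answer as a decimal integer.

3197556661

`offset` follows `size` (1 byte), so it starts at byte offset 1 and occupies 4 bytes.
Bytes at offsets 1..4: BE 96 D7 B5.
Big-endian stores the most-significant byte at the lowest address.
The bytes are already most-significant first: 0xBE96D7B5.
0xBE96D7B5 = 3197556661.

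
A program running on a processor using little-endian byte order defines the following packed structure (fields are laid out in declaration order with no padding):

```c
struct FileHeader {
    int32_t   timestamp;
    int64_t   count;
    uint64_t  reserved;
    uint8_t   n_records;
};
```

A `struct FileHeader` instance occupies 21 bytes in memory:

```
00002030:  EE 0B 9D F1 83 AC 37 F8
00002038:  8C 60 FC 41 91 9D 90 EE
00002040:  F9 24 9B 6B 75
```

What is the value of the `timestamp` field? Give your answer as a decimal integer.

`timestamp` is the first field, at byte offset 0, occupying 4 bytes.
Bytes at offsets 0..3: EE 0B 9D F1.
Little-endian: lowest address holds the least-significant byte.
Reassemble most-significant byte first: F1 9D 0B EE → 0xF19D0BEE.
Top bit is set, so as a signed 32-bit value this is 0xF19D0BEE − 2^32 = -241366034.

-241366034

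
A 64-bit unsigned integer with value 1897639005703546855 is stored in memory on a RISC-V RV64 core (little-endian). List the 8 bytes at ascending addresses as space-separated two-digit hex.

1897639005703546855 in hexadecimal, padded to 64 bits, is 0x1A55C49F1EE2A7E7.
Split into bytes (most-significant first): 1A 55 C4 9F 1E E2 A7 E7.
In little-endian order the low byte comes first in memory.
So at ascending addresses the bytes are E7 A7 E2 1E 9F C4 55 1A.

E7 A7 E2 1E 9F C4 55 1A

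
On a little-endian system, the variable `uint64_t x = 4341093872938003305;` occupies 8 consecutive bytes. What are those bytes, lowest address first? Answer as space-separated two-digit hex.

69 2B 18 99 E0 A9 3E 3C

4341093872938003305 in hexadecimal, padded to 64 bits, is 0x3C3EA9E099182B69.
Split into bytes (most-significant first): 3C 3E A9 E0 99 18 2B 69.
Little-endian stores the least-significant byte at the lowest address.
So at ascending addresses the bytes are 69 2B 18 99 E0 A9 3E 3C.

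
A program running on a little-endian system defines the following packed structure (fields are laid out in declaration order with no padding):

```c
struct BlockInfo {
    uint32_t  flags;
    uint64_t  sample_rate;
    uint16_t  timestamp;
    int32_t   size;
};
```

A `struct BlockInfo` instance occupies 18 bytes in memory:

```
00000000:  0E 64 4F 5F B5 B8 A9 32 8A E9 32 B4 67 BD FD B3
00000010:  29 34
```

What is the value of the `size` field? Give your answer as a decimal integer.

`size` follows `flags` (4 B), `sample_rate` (8 B), `timestamp` (2 B), so it starts at offset 4 + 8 + 2 = 14 and occupies 4 bytes.
Bytes at offsets 14..17: FD B3 29 34.
Little-endian stores the least-significant byte at the lowest address.
Reassemble most-significant byte first: 34 29 B3 FD → 0x3429B3FD.
0x3429B3FD = 875148285.

875148285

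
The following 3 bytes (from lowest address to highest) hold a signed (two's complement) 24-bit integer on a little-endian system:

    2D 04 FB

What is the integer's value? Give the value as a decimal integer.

-326611

Little-endian: lowest address holds the least-significant byte.
Reassemble most-significant byte first: FB 04 2D → 0xFB042D.
Top bit is set, so as a signed 24-bit value this is 0xFB042D − 2^24 = -326611.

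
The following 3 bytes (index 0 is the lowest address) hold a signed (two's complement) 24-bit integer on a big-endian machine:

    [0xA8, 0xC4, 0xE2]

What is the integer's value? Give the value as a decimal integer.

In big-endian order the high byte comes first in memory.
The bytes are already most-significant first: 0xA8C4E2.
Top bit is set, so as a signed 24-bit value this is 0xA8C4E2 − 2^24 = -5716766.

-5716766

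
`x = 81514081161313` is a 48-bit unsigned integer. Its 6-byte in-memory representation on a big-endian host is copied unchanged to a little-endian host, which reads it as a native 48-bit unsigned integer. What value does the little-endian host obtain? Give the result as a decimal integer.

106725021131338

81514081161313 in 48-bit hexadecimal is 0x4A22F9DA1061.
Stored big-endian, the bytes at ascending addresses are 4A 22 F9 DA 10 61.
Read back as little-endian, the first byte is least significant, giving 0x6110DAF9224A.
0x6110DAF9224A = 106725021131338.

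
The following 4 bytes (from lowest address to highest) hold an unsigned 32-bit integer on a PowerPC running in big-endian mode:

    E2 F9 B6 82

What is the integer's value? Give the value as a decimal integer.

Big-endian stores the most-significant byte at the lowest address.
The bytes are already most-significant first: 0xE2F9B682.
0xE2F9B682 = 3808016002.

3808016002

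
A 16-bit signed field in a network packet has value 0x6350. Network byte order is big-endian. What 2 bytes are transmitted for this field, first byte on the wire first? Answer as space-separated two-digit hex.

63 50

Split into bytes (most-significant first): 63 50.
In big-endian order the high byte comes first in memory.
So the memory order matches the most-significant-first order: 63 50.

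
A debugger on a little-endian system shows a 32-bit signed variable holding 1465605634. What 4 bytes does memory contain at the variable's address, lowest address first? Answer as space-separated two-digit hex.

1465605634 in hexadecimal, padded to 32 bits, is 0x575B5E02.
Split into bytes (most-significant first): 57 5B 5E 02.
Little-endian stores the least-significant byte at the lowest address.
So at ascending addresses the bytes are 02 5E 5B 57.

02 5E 5B 57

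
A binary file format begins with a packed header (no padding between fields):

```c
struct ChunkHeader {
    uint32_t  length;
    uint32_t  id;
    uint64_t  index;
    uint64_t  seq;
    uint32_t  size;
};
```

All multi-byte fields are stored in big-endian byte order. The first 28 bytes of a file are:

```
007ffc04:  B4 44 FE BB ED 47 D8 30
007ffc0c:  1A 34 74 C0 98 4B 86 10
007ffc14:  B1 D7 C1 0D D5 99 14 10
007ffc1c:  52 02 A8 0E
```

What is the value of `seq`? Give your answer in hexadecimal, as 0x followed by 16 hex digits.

0xB1D7C10DD5991410

`seq` follows `length` (4 B), `id` (4 B), `index` (8 B), so it starts at offset 4 + 4 + 8 = 16 and occupies 8 bytes.
Bytes at offsets 16..23: B1 D7 C1 0D D5 99 14 10.
Big-endian stores the most-significant byte at the lowest address.
The bytes are already most-significant first: 0xB1D7C10DD5991410.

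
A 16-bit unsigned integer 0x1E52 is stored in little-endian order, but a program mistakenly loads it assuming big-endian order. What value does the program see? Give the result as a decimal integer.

21022

Stored little-endian, the bytes at ascending addresses are 52 1E.
Read back as big-endian, the last byte is least significant, giving 0x521E.
0x521E = 21022.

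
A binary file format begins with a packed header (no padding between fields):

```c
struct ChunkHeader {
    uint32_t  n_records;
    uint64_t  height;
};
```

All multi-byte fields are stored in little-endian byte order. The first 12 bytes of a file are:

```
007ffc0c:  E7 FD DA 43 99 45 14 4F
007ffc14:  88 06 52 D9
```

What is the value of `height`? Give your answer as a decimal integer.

`height` follows `n_records` (4 bytes), so it starts at byte offset 4 and occupies 8 bytes.
Bytes at offsets 4..11: 99 45 14 4F 88 06 52 D9.
Little-endian stores the least-significant byte at the lowest address.
Reassemble most-significant byte first: D9 52 06 88 4F 14 45 99 → 0xD95206884F144599.
0xD95206884F144599 = 15659586036832683417.

15659586036832683417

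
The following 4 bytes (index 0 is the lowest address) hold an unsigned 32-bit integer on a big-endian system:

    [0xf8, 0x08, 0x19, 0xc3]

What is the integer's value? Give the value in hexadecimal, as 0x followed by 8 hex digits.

Big-endian stores the most-significant byte at the lowest address.
The bytes are already most-significant first: 0xF80819C3.

0xF80819C3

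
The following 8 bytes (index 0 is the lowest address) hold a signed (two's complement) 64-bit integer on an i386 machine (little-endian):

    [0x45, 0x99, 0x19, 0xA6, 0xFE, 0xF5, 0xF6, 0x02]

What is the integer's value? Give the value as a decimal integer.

213628506403871045

Little-endian: lowest address holds the least-significant byte.
Reassemble most-significant byte first: 02 F6 F5 FE A6 19 99 45 → 0x02F6F5FEA6199945.
0x02F6F5FEA6199945 = 213628506403871045.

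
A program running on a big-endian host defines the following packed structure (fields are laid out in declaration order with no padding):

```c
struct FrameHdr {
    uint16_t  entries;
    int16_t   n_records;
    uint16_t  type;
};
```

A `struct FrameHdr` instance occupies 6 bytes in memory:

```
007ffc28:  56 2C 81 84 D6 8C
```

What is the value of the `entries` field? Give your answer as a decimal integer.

22060

`entries` is the first field, at byte offset 0, occupying 2 bytes.
Bytes at offsets 0..1: 56 2C.
Big-endian: lowest address holds the most-significant byte.
The bytes are already most-significant first: 0x562C.
0x562C = 22060.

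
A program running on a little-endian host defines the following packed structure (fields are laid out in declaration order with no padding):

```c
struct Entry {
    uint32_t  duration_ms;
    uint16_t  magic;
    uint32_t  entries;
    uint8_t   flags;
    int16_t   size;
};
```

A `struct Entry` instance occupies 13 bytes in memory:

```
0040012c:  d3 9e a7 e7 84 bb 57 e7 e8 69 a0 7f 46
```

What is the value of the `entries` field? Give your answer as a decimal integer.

`entries` follows `duration_ms` (4 B), `magic` (2 B), so it starts at offset 4 + 2 = 6 and occupies 4 bytes.
Bytes at offsets 6..9: 57 E7 E8 69.
Little-endian: lowest address holds the least-significant byte.
Reassemble most-significant byte first: 69 E8 E7 57 → 0x69E8E757.
0x69E8E757 = 1776871255.

1776871255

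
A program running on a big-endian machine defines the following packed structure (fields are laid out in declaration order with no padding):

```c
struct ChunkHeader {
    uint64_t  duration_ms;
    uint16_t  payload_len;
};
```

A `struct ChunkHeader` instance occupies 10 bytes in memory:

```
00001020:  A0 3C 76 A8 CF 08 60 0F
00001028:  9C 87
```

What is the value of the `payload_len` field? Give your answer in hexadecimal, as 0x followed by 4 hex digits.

0x9C87

`payload_len` follows `duration_ms` (8 bytes), so it starts at byte offset 8 and occupies 2 bytes.
Bytes at offsets 8..9: 9C 87.
Big-endian: lowest address holds the most-significant byte.
The bytes are already most-significant first: 0x9C87.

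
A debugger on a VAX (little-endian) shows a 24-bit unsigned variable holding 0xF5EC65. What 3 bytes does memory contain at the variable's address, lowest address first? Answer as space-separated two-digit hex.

65 EC F5

Split into bytes (most-significant first): F5 EC 65.
In little-endian order the low byte comes first in memory.
So at ascending addresses the bytes are 65 EC F5.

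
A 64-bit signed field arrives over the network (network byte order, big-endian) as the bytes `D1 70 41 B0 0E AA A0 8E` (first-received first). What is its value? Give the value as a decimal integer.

In big-endian order the high byte comes first in memory.
The bytes are already most-significant first: 0xD17041B00EAAA08E.
Top bit is set, so as a signed 64-bit value this is 0xD17041B00EAAA08E − 2^64 = -3355109497974906738.

-3355109497974906738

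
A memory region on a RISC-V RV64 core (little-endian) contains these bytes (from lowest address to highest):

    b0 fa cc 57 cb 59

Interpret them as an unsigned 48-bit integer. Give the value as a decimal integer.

98729886284464

Little-endian stores the least-significant byte at the lowest address.
Reassemble most-significant byte first: 59 CB 57 CC FA B0 → 0x59CB57CCFAB0.
0x59CB57CCFAB0 = 98729886284464.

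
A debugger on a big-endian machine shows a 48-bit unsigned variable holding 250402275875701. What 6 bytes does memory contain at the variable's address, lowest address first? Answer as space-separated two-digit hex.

E3 BD 52 B4 5B 75

250402275875701 in hexadecimal, padded to 48 bits, is 0xE3BD52B45B75.
Split into bytes (most-significant first): E3 BD 52 B4 5B 75.
Big-endian: lowest address holds the most-significant byte.
So the memory order matches the most-significant-first order: E3 BD 52 B4 5B 75.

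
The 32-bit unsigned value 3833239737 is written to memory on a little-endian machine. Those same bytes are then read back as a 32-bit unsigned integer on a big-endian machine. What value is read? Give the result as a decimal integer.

3833239737 in 32-bit hexadecimal is 0xE47A98B9.
Stored little-endian, the bytes at ascending addresses are B9 98 7A E4.
Read back as big-endian, the last byte is least significant, giving 0xB9987AE4.
0xB9987AE4 = 3113777892.

3113777892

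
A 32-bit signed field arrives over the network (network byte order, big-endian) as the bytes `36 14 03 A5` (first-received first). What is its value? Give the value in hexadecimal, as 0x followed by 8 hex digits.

0x361403A5

Big-endian: lowest address holds the most-significant byte.
The bytes are already most-significant first: 0x361403A5.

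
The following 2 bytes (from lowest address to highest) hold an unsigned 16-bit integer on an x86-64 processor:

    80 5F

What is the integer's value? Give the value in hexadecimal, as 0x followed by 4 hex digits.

0x5F80

Little-endian stores the least-significant byte at the lowest address.
Reassemble most-significant byte first: 5F 80 → 0x5F80.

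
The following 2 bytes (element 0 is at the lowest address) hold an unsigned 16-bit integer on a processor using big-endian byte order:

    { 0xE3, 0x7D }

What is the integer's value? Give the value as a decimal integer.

58237

Big-endian: lowest address holds the most-significant byte.
The bytes are already most-significant first: 0xE37D.
0xE37D = 58237.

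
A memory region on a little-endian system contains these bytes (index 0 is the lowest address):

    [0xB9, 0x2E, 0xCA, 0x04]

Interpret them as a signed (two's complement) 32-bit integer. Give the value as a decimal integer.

In little-endian order the low byte comes first in memory.
Reassemble most-significant byte first: 04 CA 2E B9 → 0x04CA2EB9.
0x04CA2EB9 = 80359097.

80359097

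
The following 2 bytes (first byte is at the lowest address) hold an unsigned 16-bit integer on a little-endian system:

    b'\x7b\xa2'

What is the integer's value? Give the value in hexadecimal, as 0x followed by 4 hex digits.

0xA27B

In little-endian order the low byte comes first in memory.
Reassemble most-significant byte first: A2 7B → 0xA27B.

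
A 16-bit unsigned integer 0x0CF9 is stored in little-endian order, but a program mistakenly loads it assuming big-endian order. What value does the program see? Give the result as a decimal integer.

63756

Stored little-endian, the bytes at ascending addresses are F9 0C.
Read back as big-endian, the last byte is least significant, giving 0xF90C.
0xF90C = 63756.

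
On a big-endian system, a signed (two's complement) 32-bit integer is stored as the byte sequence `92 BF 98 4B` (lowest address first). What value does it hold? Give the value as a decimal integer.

Big-endian: lowest address holds the most-significant byte.
The bytes are already most-significant first: 0x92BF984B.
Top bit is set, so as a signed 32-bit value this is 0x92BF984B − 2^32 = -1832937397.

-1832937397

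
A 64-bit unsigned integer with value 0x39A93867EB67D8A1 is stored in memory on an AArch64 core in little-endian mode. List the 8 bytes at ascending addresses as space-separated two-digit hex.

Split into bytes (most-significant first): 39 A9 38 67 EB 67 D8 A1.
Little-endian: lowest address holds the least-significant byte.
So at ascending addresses the bytes are A1 D8 67 EB 67 38 A9 39.

A1 D8 67 EB 67 38 A9 39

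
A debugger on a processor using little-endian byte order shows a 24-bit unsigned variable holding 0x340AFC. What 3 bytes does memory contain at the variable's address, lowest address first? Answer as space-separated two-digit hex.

Split into bytes (most-significant first): 34 0A FC.
In little-endian order the low byte comes first in memory.
So at ascending addresses the bytes are FC 0A 34.

FC 0A 34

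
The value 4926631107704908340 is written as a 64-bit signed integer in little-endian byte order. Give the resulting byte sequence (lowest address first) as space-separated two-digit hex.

4926631107704908340 in hexadecimal, padded to 64 bits, is 0x445EE8E3DA23EA34.
Split into bytes (most-significant first): 44 5E E8 E3 DA 23 EA 34.
Little-endian stores the least-significant byte at the lowest address.
So at ascending addresses the bytes are 34 EA 23 DA E3 E8 5E 44.

34 EA 23 DA E3 E8 5E 44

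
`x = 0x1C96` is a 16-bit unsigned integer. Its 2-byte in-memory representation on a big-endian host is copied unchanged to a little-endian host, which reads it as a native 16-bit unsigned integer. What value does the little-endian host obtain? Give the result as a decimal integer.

Stored big-endian, the bytes at ascending addresses are 1C 96.
Read back as little-endian, the first byte is least significant, giving 0x961C.
0x961C = 38428.

38428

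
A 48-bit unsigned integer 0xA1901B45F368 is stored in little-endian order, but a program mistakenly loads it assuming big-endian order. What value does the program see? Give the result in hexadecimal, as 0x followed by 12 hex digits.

0x68F3451B90A1

Stored little-endian, the bytes at ascending addresses are 68 F3 45 1B 90 A1.
Read back as big-endian, the last byte is least significant, giving 0x68F3451B90A1.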